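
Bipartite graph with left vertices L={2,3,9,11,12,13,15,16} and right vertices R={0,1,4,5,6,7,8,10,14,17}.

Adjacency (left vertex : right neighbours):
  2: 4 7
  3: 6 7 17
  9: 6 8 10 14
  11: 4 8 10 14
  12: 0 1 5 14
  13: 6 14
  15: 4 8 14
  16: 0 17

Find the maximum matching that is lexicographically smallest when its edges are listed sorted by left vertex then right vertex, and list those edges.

|M| = 8 (so the lex-smallest maximum matching has 8 edges)
process left vertices in ascending order; for each, take the smallest-labelled available neighbour that still permits 8 edges overall, or leave it unmatched if none does
lex-smallest matching: {2-4, 3-7, 9-6, 11-10, 12-0, 13-14, 15-8, 16-17}

Lex-smallest maximum matching: {(2,4), (3,7), (9,6), (11,10), (12,0), (13,14), (15,8), (16,17)}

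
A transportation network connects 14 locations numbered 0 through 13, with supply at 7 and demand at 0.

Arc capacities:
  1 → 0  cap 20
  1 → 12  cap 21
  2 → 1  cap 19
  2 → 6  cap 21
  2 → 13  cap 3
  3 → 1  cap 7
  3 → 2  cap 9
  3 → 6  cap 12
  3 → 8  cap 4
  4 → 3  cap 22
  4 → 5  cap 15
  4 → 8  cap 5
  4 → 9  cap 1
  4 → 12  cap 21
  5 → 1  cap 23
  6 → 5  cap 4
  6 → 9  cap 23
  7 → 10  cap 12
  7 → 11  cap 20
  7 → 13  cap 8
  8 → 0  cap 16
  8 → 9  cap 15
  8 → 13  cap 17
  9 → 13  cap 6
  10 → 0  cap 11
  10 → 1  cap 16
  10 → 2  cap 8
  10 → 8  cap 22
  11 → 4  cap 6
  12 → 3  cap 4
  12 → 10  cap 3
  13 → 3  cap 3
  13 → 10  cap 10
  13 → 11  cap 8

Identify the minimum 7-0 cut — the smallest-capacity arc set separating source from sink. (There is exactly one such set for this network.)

Min-cut arcs: {(7,10), (7,13), (11,4)} (total capacity 26)

augment #1: 7→10→0 push 11
augment #2: 7→10→1→0 push 1
augment #3: 7→11→4→8→0 push 5
augment #4: 7→13→3→1→0 push 3
augment #5: 7→13→10→1→0 push 5
augment #6: 7→11→4→3→1→0 push 1
max flow = 26; residual-reachable set from 7 gives S-side
cut edges (S→T): {(7,10), (7,13), (11,4)} total cap 26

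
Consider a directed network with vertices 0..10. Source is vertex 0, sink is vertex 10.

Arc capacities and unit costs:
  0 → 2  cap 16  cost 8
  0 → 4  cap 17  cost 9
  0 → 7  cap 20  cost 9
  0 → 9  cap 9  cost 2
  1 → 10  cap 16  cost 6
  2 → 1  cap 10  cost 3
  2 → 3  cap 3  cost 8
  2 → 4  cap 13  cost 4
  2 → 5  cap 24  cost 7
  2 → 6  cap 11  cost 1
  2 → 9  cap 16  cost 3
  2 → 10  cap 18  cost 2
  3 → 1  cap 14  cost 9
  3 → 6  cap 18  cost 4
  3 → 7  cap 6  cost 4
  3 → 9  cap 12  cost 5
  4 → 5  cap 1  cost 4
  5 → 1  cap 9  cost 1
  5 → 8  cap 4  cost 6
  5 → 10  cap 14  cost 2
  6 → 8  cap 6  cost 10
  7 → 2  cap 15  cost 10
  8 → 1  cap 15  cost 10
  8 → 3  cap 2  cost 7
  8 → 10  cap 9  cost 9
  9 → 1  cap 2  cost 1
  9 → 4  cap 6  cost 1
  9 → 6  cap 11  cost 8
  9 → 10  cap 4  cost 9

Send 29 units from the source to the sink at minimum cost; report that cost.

shortest-cost path #1: 0→9→1→10 push 2 @ unit cost 9 (adds 18)
shortest-cost path #2: 0→9→4→5→10 push 1 @ unit cost 9 (adds 9)
shortest-cost path #3: 0→2→10 push 16 @ unit cost 10 (adds 160)
shortest-cost path #4: 0→9→10 push 4 @ unit cost 11 (adds 44)
shortest-cost path #5: 0→7→2→10 push 2 @ unit cost 21 (adds 42)
shortest-cost path #6: 0→7→2→5→10 push 4 @ unit cost 28 (adds 112)
total cost = 385

Minimum cost for 29 units: 385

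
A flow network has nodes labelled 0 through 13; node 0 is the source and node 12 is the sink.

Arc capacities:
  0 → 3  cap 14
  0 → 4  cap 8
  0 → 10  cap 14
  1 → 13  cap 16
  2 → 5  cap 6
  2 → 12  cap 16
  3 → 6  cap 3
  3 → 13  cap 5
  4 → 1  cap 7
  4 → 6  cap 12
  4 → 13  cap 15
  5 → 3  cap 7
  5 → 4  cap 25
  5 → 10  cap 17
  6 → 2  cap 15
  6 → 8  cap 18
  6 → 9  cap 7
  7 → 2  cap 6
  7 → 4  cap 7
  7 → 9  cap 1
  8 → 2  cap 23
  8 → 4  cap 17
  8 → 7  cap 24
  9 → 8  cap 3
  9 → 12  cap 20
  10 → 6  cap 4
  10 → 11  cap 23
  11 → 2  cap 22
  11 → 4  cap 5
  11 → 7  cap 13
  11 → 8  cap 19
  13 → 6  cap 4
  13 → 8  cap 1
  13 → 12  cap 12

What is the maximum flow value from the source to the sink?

augment #1: 0→3→13→12 bottleneck 5, total now 5
augment #2: 0→4→13→12 bottleneck 7, total now 12
augment #3: 0→3→6→2→12 bottleneck 3, total now 15
augment #4: 0→4→6→2→12 bottleneck 1, total now 16
augment #5: 0→10→6→2→12 bottleneck 4, total now 20
augment #6: 0→10→11→2→12 bottleneck 8, total now 28
augment #7: 0→10→11→7→9→12 bottleneck 1, total now 29
augment #8: 0→10→11→2→6→9→12 bottleneck 1, total now 30

Maximum flow value: 30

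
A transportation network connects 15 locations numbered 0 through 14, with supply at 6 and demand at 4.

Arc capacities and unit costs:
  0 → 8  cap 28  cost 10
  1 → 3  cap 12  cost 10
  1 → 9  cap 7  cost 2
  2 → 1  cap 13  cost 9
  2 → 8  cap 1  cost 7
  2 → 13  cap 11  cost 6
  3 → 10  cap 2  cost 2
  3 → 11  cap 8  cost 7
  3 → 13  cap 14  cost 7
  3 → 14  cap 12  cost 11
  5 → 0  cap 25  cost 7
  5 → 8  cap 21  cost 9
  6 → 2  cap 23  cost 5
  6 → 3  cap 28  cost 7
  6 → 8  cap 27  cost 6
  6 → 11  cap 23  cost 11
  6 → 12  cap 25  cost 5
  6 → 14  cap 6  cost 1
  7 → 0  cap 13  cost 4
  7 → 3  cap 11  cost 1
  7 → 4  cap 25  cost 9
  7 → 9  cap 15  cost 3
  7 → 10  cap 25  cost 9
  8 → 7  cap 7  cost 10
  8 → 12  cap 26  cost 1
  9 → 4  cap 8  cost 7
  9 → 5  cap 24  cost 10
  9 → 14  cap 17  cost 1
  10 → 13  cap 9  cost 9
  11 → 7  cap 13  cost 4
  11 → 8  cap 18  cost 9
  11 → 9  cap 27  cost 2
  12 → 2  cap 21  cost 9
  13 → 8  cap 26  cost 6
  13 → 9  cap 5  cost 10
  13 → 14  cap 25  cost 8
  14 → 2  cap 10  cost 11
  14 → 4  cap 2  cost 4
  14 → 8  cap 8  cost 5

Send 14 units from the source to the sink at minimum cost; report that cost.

shortest-cost path #1: 6→14→4 push 2 @ unit cost 5 (adds 10)
shortest-cost path #2: 6→11→9→4 push 8 @ unit cost 20 (adds 160)
shortest-cost path #3: 6→11→7→4 push 4 @ unit cost 24 (adds 96)
total cost = 266

Minimum cost for 14 units: 266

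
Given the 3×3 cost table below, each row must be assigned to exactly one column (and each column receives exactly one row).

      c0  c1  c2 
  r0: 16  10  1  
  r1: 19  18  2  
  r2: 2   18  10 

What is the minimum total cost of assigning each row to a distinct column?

optimal assignment: row0→col1 (cost 10), row1→col2 (cost 2), row2→col0 (cost 2)
total = 10 + 2 + 2 = 14

Minimum assignment cost: 14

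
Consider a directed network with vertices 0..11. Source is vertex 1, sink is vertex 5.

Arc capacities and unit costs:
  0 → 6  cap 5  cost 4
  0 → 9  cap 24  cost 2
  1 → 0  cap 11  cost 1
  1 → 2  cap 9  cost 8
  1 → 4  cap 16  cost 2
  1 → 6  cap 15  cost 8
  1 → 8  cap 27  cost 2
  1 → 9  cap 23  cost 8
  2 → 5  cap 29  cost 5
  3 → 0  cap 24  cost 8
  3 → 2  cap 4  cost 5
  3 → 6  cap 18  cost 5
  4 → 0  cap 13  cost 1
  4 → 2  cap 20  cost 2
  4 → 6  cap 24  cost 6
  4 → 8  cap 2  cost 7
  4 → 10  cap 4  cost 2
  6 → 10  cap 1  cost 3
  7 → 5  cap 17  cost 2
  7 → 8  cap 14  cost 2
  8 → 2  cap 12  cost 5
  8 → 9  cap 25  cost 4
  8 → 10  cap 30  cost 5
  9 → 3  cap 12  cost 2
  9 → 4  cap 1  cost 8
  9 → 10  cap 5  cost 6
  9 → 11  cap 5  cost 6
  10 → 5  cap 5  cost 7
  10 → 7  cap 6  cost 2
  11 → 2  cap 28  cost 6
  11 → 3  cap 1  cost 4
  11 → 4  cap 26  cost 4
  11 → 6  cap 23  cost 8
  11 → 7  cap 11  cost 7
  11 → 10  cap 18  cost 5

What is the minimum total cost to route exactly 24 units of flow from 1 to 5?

Minimum cost for 24 units: 234

shortest-cost path #1: 1→4→10→7→5 push 4 @ unit cost 8 (adds 32)
shortest-cost path #2: 1→4→2→5 push 12 @ unit cost 9 (adds 108)
shortest-cost path #3: 1→8→10→7→5 push 2 @ unit cost 11 (adds 22)
shortest-cost path #4: 1→8→2→5 push 6 @ unit cost 12 (adds 72)
total cost = 234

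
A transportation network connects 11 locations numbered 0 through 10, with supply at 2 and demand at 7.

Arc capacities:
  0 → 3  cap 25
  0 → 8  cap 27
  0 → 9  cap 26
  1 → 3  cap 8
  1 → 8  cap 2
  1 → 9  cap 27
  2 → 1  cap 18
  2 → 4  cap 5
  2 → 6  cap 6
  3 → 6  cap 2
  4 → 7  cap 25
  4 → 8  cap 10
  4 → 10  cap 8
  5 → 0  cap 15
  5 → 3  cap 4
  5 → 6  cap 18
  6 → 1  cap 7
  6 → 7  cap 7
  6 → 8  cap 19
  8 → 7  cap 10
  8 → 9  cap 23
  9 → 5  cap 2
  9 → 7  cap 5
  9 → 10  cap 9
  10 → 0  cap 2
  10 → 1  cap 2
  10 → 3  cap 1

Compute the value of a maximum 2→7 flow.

augment #1: 2→4→7 bottleneck 5, total now 5
augment #2: 2→6→7 bottleneck 6, total now 11
augment #3: 2→1→8→7 bottleneck 2, total now 13
augment #4: 2→1→9→7 bottleneck 5, total now 18
augment #5: 2→1→3→6→7 bottleneck 1, total now 19
augment #6: 2→1→3→6→8→7 bottleneck 1, total now 20
augment #7: 2→1→9→5→0→8→7 bottleneck 2, total now 22
augment #8: 2→1→9→10→0→8→7 bottleneck 2, total now 24

Maximum flow value: 24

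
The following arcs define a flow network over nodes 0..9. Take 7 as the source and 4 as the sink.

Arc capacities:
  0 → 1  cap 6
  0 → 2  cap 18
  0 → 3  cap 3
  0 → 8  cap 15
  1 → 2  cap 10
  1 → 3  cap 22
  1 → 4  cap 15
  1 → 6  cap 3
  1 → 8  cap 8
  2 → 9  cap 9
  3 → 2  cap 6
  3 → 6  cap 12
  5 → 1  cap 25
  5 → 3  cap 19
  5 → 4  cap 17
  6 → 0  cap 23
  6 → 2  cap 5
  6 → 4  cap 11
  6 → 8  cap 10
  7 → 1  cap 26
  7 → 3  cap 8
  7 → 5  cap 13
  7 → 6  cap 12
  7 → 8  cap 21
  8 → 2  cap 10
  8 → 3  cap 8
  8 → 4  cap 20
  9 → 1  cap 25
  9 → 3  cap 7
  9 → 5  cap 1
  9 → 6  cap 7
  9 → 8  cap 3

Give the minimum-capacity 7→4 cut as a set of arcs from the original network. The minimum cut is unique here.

Min-cut arcs: {(1,4), (6,4), (7,5), (8,4), (9,5)} (total capacity 60)

augment #1: 7→1→4 push 15
augment #2: 7→5→4 push 13
augment #3: 7→6→4 push 11
augment #4: 7→8→4 push 20
augment #5: 7→1→2→9→5→4 push 1
max flow = 60; residual-reachable set from 7 gives S-side
cut edges (S→T): {(1,4), (6,4), (7,5), (8,4), (9,5)} total cap 60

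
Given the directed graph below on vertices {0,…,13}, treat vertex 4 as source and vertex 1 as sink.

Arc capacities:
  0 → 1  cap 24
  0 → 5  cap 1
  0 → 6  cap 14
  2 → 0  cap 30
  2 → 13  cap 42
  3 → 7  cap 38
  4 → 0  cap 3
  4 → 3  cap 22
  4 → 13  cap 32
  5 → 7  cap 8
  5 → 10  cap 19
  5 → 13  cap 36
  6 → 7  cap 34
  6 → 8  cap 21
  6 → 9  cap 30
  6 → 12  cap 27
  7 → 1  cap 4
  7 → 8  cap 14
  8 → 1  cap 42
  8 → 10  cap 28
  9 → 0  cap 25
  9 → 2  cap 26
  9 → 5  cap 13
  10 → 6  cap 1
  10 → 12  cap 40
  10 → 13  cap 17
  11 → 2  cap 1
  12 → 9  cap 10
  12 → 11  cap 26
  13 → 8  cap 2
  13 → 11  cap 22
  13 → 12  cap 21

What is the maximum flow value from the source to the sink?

augment #1: 4→0→1 bottleneck 3, total now 3
augment #2: 4→3→7→1 bottleneck 4, total now 7
augment #3: 4→13→8→1 bottleneck 2, total now 9
augment #4: 4→3→7→8→1 bottleneck 14, total now 23
augment #5: 4→13→11→2→0→1 bottleneck 1, total now 24
augment #6: 4→13→12→9→0→1 bottleneck 10, total now 34

Maximum flow value: 34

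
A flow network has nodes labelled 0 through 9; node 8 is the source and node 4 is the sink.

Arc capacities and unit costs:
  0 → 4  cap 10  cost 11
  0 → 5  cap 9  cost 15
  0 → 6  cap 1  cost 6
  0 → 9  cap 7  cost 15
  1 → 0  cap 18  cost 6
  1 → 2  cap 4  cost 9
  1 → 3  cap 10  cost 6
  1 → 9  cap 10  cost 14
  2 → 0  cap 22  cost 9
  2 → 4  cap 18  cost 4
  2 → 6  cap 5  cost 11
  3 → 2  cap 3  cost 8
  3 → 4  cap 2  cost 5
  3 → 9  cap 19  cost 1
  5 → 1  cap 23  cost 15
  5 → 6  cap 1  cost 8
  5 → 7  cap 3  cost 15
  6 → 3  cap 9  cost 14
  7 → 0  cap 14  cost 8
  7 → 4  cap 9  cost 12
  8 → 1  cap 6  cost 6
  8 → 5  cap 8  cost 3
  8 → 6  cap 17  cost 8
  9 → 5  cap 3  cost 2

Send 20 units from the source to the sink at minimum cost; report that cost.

shortest-cost path #1: 8→1→3→4 push 2 @ unit cost 17 (adds 34)
shortest-cost path #2: 8→1→2→4 push 4 @ unit cost 19 (adds 76)
shortest-cost path #3: 8→5→7→4 push 3 @ unit cost 30 (adds 90)
shortest-cost path #4: 8→6→3→1→0→4 push 2 @ unit cost 33 (adds 66)
shortest-cost path #5: 8→6→3→2→4 push 3 @ unit cost 34 (adds 102)
shortest-cost path #6: 8→5→1→0→4 push 5 @ unit cost 35 (adds 175)
shortest-cost path #7: 8→6→3→9→5→1→0→4 push 1 @ unit cost 57 (adds 57)
total cost = 600

Minimum cost for 20 units: 600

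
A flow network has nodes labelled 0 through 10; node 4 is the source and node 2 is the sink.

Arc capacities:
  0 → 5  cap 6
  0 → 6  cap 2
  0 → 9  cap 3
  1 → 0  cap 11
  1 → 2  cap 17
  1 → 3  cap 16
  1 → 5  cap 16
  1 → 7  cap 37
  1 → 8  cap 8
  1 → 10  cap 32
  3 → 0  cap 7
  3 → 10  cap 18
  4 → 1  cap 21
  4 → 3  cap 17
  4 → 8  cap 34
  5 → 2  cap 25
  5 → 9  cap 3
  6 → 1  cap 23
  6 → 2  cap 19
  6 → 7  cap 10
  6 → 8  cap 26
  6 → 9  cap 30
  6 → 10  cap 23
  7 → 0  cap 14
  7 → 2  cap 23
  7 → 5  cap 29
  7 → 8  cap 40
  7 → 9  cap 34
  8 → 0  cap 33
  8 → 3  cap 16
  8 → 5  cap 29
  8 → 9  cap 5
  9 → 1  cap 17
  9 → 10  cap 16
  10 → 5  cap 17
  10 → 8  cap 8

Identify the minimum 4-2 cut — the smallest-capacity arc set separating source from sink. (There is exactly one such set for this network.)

augment #1: 4→1→2 push 17
augment #2: 4→1→5→2 push 4
augment #3: 4→8→5→2 push 21
augment #4: 4→3→0→6→2 push 2
augment #5: 4→8→5→1→7→2 push 4
augment #6: 4→8→9→1→7→2 push 5
augment #7: 4→3→0→9→1→7→2 push 3
augment #8: 4→8→5→9→1→7→2 push 3
max flow = 59; residual-reachable set from 4 gives S-side
cut edges (S→T): {(0,6), (0,9), (4,1), (5,2), (5,9), (8,9)} total cap 59

Min-cut arcs: {(0,6), (0,9), (4,1), (5,2), (5,9), (8,9)} (total capacity 59)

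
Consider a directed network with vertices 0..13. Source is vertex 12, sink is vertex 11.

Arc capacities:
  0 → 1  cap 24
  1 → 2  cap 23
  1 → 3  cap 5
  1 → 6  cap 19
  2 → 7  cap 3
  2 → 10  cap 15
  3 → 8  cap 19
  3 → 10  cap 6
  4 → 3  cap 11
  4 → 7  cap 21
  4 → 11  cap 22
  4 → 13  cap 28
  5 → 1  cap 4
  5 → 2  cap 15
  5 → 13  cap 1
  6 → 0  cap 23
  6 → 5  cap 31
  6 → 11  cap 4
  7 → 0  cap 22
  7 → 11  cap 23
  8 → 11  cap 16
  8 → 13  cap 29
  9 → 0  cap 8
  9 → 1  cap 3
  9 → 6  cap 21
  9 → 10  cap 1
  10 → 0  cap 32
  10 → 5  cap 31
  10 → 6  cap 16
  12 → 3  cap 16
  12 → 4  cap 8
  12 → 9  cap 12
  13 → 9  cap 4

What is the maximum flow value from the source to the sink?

augment #1: 12→4→11 bottleneck 8, total now 8
augment #2: 12→3→8→11 bottleneck 16, total now 24
augment #3: 12→9→6→11 bottleneck 4, total now 28
augment #4: 12→9→1→2→7→11 bottleneck 3, total now 31

Maximum flow value: 31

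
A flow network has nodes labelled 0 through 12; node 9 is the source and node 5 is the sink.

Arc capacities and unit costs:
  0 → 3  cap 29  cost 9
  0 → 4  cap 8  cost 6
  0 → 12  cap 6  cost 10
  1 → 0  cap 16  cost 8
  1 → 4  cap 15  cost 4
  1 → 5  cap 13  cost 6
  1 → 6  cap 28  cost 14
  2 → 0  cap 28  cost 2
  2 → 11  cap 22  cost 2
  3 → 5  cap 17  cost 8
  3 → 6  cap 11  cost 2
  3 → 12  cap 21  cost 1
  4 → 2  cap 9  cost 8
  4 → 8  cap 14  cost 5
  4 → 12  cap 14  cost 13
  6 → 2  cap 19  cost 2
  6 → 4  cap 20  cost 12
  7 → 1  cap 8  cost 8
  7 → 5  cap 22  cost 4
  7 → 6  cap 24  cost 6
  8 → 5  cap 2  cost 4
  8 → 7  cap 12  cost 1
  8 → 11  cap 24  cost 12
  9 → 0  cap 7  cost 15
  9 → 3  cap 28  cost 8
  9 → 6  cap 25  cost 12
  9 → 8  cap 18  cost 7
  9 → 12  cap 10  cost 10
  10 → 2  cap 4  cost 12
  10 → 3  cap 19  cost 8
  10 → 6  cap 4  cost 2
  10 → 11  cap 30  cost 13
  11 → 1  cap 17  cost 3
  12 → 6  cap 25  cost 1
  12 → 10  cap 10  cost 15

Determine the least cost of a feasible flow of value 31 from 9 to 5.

shortest-cost path #1: 9→8→5 push 2 @ unit cost 11 (adds 22)
shortest-cost path #2: 9→8→7→5 push 12 @ unit cost 12 (adds 144)
shortest-cost path #3: 9→3→5 push 17 @ unit cost 16 (adds 272)
total cost = 438

Minimum cost for 31 units: 438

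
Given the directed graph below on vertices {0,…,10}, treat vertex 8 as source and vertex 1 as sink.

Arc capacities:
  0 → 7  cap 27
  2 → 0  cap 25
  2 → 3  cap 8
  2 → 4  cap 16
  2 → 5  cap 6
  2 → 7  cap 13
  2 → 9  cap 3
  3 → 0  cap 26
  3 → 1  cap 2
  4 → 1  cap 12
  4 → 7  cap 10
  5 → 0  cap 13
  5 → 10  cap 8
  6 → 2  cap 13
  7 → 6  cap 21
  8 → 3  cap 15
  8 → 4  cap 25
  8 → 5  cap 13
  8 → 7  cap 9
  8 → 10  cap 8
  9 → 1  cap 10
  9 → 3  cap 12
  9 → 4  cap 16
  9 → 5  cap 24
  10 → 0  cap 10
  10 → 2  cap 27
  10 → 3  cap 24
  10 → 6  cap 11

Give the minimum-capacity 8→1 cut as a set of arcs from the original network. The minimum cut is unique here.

Min-cut arcs: {(2,9), (3,1), (4,1)} (total capacity 17)

augment #1: 8→3→1 push 2
augment #2: 8→4→1 push 12
augment #3: 8→10→2→9→1 push 3
max flow = 17; residual-reachable set from 8 gives S-side
cut edges (S→T): {(2,9), (3,1), (4,1)} total cap 17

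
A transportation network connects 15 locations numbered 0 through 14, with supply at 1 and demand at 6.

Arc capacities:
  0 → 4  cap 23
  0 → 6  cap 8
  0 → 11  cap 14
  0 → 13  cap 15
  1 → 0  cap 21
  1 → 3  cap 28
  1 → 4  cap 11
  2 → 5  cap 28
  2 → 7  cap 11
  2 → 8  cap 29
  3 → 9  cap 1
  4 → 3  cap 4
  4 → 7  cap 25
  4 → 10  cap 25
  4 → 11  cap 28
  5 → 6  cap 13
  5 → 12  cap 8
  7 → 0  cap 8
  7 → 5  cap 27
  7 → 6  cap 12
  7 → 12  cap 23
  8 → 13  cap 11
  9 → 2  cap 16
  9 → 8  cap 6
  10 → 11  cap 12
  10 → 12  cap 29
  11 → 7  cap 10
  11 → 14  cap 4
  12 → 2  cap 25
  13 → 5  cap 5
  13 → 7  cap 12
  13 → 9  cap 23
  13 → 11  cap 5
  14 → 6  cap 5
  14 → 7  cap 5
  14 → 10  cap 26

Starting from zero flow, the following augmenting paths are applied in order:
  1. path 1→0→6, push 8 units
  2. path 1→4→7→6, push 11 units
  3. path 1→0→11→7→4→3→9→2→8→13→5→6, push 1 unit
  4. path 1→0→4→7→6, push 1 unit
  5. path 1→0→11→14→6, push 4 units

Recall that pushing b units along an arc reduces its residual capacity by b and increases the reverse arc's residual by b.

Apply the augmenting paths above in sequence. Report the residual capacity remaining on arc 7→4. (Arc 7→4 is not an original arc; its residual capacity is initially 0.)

after path 1 (1→0→6, push 8): res(7,4)=0
after path 2 (1→4→7→6, push 11): res(7,4)=11
after path 3 (1→0→11→7→4→3→9→2→8→13→5→6, push 1): res(7,4)=10
after path 4 (1→0→4→7→6, push 1): res(7,4)=11
after path 5 (1→0→11→14→6, push 4): res(7,4)=11

Residual capacity of (7,4): 11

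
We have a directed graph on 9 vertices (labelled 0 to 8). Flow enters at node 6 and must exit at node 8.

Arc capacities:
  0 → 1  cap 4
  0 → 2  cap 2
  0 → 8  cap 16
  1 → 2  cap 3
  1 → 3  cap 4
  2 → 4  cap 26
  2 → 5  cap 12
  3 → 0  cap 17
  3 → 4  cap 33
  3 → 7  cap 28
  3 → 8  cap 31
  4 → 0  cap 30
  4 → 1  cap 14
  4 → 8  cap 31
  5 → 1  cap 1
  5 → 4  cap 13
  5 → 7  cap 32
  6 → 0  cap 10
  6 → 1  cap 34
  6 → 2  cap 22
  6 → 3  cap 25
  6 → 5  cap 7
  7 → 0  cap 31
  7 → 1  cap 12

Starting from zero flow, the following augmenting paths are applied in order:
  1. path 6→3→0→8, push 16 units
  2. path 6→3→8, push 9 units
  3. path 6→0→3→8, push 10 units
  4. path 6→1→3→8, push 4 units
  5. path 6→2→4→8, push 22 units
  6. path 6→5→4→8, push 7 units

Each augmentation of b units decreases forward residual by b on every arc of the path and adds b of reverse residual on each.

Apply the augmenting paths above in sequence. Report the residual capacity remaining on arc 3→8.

after path 1 (6→3→0→8, push 16): res(3,8)=31
after path 2 (6→3→8, push 9): res(3,8)=22
after path 3 (6→0→3→8, push 10): res(3,8)=12
after path 4 (6→1→3→8, push 4): res(3,8)=8
after path 5 (6→2→4→8, push 22): res(3,8)=8
after path 6 (6→5→4→8, push 7): res(3,8)=8

Residual capacity of (3,8): 8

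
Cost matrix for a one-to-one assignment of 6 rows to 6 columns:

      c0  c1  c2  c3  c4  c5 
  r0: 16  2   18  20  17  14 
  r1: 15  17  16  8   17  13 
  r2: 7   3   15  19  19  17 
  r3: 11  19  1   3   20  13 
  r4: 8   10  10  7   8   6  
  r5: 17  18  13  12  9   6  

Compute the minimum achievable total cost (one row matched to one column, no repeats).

optimal assignment: row0→col1 (cost 2), row1→col3 (cost 8), row2→col0 (cost 7), row3→col2 (cost 1), row4→col4 (cost 8), row5→col5 (cost 6)
total = 2 + 8 + 7 + 1 + 8 + 6 = 32

Minimum assignment cost: 32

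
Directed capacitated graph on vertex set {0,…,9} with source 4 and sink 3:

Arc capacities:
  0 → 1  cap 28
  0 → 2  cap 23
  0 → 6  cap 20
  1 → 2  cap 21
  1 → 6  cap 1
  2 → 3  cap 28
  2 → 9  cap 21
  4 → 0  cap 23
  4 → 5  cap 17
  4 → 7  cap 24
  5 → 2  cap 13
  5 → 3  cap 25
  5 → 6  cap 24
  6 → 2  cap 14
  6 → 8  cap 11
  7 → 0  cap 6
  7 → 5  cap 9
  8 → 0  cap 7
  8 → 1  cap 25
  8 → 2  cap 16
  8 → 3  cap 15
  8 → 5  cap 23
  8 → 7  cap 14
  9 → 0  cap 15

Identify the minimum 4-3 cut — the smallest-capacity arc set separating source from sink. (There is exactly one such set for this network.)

augment #1: 4→5→3 push 17
augment #2: 4→0→2→3 push 23
augment #3: 4→7→5→3 push 8
augment #4: 4→7→5→2→3 push 1
augment #5: 4→7→0→1→2→3 push 4
augment #6: 4→7→0→6→8→3 push 2
max flow = 55; residual-reachable set from 4 gives S-side
cut edges (S→T): {(4,0), (4,5), (7,0), (7,5)} total cap 55

Min-cut arcs: {(4,0), (4,5), (7,0), (7,5)} (total capacity 55)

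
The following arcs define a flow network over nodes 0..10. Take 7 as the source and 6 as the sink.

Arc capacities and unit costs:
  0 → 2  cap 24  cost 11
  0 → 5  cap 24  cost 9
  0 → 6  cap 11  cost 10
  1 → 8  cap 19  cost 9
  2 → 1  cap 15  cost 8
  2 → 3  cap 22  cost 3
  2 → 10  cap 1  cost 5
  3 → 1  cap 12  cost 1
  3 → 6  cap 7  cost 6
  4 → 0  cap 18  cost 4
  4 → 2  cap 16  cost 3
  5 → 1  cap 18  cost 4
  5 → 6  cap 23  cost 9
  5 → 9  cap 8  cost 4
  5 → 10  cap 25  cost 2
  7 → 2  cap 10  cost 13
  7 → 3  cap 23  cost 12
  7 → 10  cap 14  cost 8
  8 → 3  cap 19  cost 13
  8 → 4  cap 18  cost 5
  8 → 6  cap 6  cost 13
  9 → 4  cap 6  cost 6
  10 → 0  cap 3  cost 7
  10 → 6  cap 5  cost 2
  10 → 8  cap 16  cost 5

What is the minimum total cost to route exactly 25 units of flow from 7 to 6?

shortest-cost path #1: 7→10→6 push 5 @ unit cost 10 (adds 50)
shortest-cost path #2: 7→3→6 push 7 @ unit cost 18 (adds 126)
shortest-cost path #3: 7→10→0→6 push 3 @ unit cost 25 (adds 75)
shortest-cost path #4: 7→10→8→6 push 6 @ unit cost 26 (adds 156)
shortest-cost path #5: 7→3→1→8→4→0→6 push 4 @ unit cost 41 (adds 164)
total cost = 571

Minimum cost for 25 units: 571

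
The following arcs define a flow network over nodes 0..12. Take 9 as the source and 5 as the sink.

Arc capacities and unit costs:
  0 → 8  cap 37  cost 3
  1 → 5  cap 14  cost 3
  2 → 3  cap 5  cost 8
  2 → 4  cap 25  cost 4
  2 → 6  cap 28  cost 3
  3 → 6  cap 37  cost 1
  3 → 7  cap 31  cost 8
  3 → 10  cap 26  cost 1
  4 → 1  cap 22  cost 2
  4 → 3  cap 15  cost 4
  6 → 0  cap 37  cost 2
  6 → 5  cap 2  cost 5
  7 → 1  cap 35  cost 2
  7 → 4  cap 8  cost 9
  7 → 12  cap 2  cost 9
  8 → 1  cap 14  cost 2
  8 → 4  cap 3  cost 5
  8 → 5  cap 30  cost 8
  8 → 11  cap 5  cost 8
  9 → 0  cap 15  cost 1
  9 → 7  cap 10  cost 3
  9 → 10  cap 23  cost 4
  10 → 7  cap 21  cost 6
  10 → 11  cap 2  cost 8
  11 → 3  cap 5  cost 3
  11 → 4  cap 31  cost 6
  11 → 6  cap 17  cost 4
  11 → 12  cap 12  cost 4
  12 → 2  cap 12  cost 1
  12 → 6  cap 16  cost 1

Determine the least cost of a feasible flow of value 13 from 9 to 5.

shortest-cost path #1: 9→7→1→5 push 10 @ unit cost 8 (adds 80)
shortest-cost path #2: 9→0→8→1→5 push 3 @ unit cost 9 (adds 27)
total cost = 107

Minimum cost for 13 units: 107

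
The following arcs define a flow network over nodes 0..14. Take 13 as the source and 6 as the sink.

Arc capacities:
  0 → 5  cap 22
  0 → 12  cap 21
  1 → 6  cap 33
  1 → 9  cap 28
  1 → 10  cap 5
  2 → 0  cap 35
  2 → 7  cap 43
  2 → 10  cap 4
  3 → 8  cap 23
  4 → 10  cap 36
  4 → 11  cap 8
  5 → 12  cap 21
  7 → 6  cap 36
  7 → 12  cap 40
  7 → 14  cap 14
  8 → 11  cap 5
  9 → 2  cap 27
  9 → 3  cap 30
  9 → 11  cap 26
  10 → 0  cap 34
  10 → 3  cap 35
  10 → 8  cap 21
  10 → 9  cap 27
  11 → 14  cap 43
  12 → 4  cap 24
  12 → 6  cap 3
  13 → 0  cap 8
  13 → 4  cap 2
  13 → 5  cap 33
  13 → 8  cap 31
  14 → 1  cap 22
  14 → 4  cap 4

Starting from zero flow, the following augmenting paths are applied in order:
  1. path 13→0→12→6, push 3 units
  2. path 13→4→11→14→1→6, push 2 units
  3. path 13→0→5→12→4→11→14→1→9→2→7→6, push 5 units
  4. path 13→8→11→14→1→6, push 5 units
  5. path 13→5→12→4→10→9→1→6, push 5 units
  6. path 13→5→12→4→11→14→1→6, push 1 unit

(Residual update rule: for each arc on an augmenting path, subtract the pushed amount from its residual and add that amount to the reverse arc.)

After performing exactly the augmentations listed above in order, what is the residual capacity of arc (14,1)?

Residual capacity of (14,1): 9

after path 1 (13→0→12→6, push 3): res(14,1)=22
after path 2 (13→4→11→14→1→6, push 2): res(14,1)=20
after path 3 (13→0→5→12→4→11→14→1→9→2→7→6, push 5): res(14,1)=15
after path 4 (13→8→11→14→1→6, push 5): res(14,1)=10
after path 5 (13→5→12→4→10→9→1→6, push 5): res(14,1)=10
after path 6 (13→5→12→4→11→14→1→6, push 1): res(14,1)=9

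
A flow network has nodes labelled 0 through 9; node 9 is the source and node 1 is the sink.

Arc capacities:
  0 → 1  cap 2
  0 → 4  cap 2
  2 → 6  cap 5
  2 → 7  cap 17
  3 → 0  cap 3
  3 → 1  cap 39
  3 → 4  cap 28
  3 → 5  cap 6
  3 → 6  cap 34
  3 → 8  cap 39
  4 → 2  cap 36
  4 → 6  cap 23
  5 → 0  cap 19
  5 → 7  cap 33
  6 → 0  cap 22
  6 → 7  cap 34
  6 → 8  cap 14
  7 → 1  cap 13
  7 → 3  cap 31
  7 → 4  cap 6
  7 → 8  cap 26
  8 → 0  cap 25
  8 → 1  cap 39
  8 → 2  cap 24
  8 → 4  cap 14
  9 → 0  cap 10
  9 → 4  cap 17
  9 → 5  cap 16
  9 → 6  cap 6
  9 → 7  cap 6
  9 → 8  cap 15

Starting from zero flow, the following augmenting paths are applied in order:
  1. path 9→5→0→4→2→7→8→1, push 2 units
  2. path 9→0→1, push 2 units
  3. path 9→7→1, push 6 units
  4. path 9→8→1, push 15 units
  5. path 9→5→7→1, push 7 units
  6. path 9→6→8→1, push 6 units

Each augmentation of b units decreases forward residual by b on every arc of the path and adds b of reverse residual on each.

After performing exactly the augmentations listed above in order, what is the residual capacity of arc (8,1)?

after path 1 (9→5→0→4→2→7→8→1, push 2): res(8,1)=37
after path 2 (9→0→1, push 2): res(8,1)=37
after path 3 (9→7→1, push 6): res(8,1)=37
after path 4 (9→8→1, push 15): res(8,1)=22
after path 5 (9→5→7→1, push 7): res(8,1)=22
after path 6 (9→6→8→1, push 6): res(8,1)=16

Residual capacity of (8,1): 16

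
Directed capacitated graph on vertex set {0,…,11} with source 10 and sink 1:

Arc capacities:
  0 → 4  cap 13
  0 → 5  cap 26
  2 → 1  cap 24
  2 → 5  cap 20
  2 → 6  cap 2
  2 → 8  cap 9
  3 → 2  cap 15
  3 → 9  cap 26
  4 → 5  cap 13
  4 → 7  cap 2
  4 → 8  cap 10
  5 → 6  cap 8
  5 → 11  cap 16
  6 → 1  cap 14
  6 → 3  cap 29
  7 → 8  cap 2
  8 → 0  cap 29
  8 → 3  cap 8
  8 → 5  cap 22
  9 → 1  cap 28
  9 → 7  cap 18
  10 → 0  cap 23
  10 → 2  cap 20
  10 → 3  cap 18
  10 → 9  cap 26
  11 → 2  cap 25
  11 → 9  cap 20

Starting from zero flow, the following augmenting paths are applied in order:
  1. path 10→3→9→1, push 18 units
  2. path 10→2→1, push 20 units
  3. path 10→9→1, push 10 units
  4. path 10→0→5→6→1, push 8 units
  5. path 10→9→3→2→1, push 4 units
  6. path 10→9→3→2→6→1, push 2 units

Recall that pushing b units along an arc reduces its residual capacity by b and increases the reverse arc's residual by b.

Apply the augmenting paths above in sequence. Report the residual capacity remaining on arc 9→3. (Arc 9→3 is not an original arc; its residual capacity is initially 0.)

Residual capacity of (9,3): 12

after path 1 (10→3→9→1, push 18): res(9,3)=18
after path 2 (10→2→1, push 20): res(9,3)=18
after path 3 (10→9→1, push 10): res(9,3)=18
after path 4 (10→0→5→6→1, push 8): res(9,3)=18
after path 5 (10→9→3→2→1, push 4): res(9,3)=14
after path 6 (10→9→3→2→6→1, push 2): res(9,3)=12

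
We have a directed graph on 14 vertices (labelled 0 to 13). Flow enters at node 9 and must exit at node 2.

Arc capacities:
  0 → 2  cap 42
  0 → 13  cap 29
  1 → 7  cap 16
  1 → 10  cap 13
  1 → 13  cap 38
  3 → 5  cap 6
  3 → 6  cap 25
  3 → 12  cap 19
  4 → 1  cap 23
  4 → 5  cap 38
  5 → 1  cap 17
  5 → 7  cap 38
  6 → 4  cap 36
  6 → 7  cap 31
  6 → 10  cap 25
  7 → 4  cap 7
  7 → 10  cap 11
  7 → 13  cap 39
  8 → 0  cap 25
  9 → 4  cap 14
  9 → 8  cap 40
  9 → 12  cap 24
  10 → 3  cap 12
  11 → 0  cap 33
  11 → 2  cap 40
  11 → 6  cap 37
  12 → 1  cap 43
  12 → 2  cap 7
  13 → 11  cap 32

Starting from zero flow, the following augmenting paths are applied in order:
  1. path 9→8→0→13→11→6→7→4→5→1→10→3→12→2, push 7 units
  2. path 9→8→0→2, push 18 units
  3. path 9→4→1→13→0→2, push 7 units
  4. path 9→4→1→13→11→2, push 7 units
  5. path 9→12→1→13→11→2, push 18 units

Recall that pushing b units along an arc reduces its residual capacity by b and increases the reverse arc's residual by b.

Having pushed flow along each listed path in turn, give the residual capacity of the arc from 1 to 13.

after path 1 (9→8→0→13→11→6→7→4→5→1→10→3→12→2, push 7): res(1,13)=38
after path 2 (9→8→0→2, push 18): res(1,13)=38
after path 3 (9→4→1→13→0→2, push 7): res(1,13)=31
after path 4 (9→4→1→13→11→2, push 7): res(1,13)=24
after path 5 (9→12→1→13→11→2, push 18): res(1,13)=6

Residual capacity of (1,13): 6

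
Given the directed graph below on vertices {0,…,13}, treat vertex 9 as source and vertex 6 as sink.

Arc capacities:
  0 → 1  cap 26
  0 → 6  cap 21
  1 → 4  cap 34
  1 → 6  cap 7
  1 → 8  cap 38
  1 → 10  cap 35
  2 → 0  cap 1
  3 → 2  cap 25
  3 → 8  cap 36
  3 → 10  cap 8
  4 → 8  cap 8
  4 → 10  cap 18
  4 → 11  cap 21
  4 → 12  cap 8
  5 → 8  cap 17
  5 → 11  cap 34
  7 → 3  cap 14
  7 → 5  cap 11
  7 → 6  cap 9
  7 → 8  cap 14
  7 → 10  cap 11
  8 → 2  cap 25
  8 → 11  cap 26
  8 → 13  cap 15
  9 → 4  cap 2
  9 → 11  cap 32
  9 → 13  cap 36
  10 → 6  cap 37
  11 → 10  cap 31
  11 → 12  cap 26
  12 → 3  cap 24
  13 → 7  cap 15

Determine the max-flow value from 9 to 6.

Maximum flow value: 47

augment #1: 9→4→10→6 bottleneck 2, total now 2
augment #2: 9→11→10→6 bottleneck 31, total now 33
augment #3: 9→13→7→6 bottleneck 9, total now 42
augment #4: 9→13→7→10→6 bottleneck 4, total now 46
augment #5: 9→11→12→3→2→0→6 bottleneck 1, total now 47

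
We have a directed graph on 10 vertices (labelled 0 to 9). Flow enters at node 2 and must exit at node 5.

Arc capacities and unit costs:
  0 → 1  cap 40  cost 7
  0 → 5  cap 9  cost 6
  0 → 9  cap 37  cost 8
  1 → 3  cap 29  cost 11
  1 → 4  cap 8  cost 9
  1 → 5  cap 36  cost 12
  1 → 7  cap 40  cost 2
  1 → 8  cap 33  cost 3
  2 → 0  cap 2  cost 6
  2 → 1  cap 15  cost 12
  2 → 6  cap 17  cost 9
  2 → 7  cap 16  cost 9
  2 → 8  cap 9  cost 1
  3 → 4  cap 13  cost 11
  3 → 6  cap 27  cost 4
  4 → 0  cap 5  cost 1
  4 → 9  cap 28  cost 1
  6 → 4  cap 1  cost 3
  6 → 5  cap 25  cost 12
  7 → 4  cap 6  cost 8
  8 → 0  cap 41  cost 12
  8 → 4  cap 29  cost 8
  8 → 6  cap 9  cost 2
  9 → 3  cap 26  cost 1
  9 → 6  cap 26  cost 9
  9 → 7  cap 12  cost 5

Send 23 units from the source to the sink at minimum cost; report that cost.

shortest-cost path #1: 2→0→5 push 2 @ unit cost 12 (adds 24)
shortest-cost path #2: 2→8→6→4→0→5 push 1 @ unit cost 13 (adds 13)
shortest-cost path #3: 2→8→6→5 push 8 @ unit cost 15 (adds 120)
shortest-cost path #4: 2→6→5 push 12 @ unit cost 21 (adds 252)
total cost = 409

Minimum cost for 23 units: 409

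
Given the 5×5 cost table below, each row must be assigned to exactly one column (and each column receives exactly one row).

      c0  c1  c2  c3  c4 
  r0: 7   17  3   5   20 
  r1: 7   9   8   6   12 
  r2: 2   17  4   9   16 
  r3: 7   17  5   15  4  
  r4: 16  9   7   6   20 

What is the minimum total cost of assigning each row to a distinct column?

one of 2 optimal assignments: row0→col2 (cost 3), row1→col1 (cost 9), row2→col0 (cost 2), row3→col4 (cost 4), row4→col3 (cost 6)
total = 3 + 9 + 2 + 4 + 6 = 24

Minimum assignment cost: 24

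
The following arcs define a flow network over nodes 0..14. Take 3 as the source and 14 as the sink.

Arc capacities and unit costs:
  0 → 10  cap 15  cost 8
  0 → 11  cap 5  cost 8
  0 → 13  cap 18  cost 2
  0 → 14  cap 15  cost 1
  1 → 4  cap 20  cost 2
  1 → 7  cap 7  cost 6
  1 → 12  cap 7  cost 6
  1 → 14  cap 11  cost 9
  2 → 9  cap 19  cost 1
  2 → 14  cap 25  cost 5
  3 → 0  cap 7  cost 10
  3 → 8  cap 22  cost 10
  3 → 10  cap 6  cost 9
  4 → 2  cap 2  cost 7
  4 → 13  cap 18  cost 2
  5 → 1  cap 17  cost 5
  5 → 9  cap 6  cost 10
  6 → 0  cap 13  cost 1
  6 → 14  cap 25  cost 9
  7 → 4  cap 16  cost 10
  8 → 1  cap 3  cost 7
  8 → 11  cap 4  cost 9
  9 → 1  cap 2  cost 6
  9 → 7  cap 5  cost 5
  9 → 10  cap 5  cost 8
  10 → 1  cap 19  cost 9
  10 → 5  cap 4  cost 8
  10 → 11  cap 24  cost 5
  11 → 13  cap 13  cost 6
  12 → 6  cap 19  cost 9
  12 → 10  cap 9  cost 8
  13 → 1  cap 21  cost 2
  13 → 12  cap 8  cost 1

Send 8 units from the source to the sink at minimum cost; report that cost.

Minimum cost for 8 units: 103

shortest-cost path #1: 3→0→14 push 7 @ unit cost 11 (adds 77)
shortest-cost path #2: 3→8→1→14 push 1 @ unit cost 26 (adds 26)
total cost = 103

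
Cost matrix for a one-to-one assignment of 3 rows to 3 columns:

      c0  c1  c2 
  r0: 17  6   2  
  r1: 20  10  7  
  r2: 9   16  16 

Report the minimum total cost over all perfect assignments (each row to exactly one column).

Minimum assignment cost: 21

optimal assignment: row0→col2 (cost 2), row1→col1 (cost 10), row2→col0 (cost 9)
total = 2 + 10 + 9 = 21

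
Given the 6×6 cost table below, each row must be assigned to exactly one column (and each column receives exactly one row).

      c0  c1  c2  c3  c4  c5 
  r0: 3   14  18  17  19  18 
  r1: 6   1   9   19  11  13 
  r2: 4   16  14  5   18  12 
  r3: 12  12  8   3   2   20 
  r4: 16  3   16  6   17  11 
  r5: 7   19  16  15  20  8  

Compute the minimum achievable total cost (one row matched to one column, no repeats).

optimal assignment: row0→col0 (cost 3), row1→col2 (cost 9), row2→col3 (cost 5), row3→col4 (cost 2), row4→col1 (cost 3), row5→col5 (cost 8)
total = 3 + 9 + 5 + 2 + 3 + 8 = 30

Minimum assignment cost: 30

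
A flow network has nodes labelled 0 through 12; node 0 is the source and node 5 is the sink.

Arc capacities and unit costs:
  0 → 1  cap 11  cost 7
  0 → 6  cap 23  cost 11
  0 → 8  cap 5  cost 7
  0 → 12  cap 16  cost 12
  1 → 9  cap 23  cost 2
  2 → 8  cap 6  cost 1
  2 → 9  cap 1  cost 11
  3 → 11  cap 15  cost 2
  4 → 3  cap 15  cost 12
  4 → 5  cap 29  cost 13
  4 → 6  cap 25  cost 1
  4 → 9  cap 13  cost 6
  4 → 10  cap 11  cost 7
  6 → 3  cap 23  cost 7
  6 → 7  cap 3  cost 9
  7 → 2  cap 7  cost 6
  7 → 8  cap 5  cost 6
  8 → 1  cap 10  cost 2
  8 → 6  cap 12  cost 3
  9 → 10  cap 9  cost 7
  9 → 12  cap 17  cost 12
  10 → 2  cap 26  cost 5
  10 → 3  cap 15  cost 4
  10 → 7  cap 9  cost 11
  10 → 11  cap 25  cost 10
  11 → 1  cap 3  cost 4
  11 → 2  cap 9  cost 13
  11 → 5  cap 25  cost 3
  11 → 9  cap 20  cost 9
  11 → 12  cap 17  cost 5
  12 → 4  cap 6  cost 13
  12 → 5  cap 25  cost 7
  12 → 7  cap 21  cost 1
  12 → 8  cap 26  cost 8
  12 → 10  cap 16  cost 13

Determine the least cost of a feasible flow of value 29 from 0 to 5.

shortest-cost path #1: 0→12→5 push 16 @ unit cost 19 (adds 304)
shortest-cost path #2: 0→8→6→3→11→5 push 5 @ unit cost 22 (adds 110)
shortest-cost path #3: 0→6→3→11→5 push 8 @ unit cost 23 (adds 184)
total cost = 598

Minimum cost for 29 units: 598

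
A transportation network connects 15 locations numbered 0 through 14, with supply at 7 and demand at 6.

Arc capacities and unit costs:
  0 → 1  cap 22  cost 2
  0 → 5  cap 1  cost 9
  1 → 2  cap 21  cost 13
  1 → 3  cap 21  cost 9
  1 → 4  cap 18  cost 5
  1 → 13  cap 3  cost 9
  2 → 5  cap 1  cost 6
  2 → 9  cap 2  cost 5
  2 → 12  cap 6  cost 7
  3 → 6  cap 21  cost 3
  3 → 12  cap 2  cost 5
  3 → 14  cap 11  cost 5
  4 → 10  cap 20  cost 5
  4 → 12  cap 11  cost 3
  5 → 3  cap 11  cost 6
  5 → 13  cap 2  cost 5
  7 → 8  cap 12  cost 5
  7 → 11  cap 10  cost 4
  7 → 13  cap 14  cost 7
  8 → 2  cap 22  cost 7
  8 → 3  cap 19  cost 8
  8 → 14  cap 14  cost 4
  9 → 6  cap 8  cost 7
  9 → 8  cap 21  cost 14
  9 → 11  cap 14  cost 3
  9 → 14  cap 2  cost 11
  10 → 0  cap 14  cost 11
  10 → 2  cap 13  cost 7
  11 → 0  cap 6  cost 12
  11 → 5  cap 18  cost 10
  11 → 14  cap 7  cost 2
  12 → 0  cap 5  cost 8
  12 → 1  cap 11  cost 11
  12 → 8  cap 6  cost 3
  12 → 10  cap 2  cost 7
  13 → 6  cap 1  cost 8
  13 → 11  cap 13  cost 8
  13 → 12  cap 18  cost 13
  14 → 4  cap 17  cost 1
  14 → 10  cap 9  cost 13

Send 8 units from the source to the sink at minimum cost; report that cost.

shortest-cost path #1: 7→13→6 push 1 @ unit cost 15 (adds 15)
shortest-cost path #2: 7→8→3→6 push 7 @ unit cost 16 (adds 112)
total cost = 127

Minimum cost for 8 units: 127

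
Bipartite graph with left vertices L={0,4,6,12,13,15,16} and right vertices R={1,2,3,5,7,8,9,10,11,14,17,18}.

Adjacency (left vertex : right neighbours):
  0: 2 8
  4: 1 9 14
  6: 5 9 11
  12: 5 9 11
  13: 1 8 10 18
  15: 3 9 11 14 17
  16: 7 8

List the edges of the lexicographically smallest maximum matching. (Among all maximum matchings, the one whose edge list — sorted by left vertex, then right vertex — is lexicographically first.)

|M| = 7 (so the lex-smallest maximum matching has 7 edges)
process left vertices in ascending order; for each, take the smallest-labelled available neighbour that still permits 7 edges overall, or leave it unmatched if none does
lex-smallest matching: {0-2, 4-1, 6-5, 12-9, 13-8, 15-3, 16-7}

Lex-smallest maximum matching: {(0,2), (4,1), (6,5), (12,9), (13,8), (15,3), (16,7)}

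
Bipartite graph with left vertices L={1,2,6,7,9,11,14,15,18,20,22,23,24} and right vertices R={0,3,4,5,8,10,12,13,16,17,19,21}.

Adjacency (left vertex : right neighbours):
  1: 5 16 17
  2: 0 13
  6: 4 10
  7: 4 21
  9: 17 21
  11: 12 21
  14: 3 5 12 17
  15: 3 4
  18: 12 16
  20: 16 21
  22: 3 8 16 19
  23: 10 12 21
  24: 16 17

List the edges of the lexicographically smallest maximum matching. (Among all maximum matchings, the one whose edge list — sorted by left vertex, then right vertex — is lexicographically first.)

|M| = 10 (so the lex-smallest maximum matching has 10 edges)
process left vertices in ascending order; for each, take the smallest-labelled available neighbour that still permits 10 edges overall, or leave it unmatched if none does
lex-smallest matching: {1-5, 2-0, 6-4, 7-21, 9-17, 11-12, 14-3, 18-16, 22-8, 23-10}

Lex-smallest maximum matching: {(1,5), (2,0), (6,4), (7,21), (9,17), (11,12), (14,3), (18,16), (22,8), (23,10)}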